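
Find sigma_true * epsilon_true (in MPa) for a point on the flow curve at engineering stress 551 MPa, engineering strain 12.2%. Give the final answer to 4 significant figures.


sigma_true = sigma_eng * (1 + epsilon_eng)
sigma_true = 551 * (1 + 0.122) = 618.222 MPa
epsilon_true = ln(1 + epsilon_eng)
epsilon_true = ln(1 + 0.122) = 0.115113
sigma_true * epsilon_true = 618.222 * 0.115113 = 71.17 MPa


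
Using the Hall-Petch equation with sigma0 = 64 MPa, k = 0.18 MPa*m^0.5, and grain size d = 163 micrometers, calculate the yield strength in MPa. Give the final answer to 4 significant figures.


sigma_y = sigma0 + k / sqrt(d)
d = 163 um = 1.63e-04 m
sigma_y = 64 + 0.18 / sqrt(1.63e-04)
sigma_y = 78.1 MPa


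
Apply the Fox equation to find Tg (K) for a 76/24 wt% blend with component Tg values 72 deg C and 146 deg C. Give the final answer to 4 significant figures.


1/Tg = w1/Tg1 + w2/Tg2 (in Kelvin)
Tg1 = 345.15 K, Tg2 = 419.15 K
1/Tg = 0.76/345.15 + 0.24/419.15
Tg = 360.4 K


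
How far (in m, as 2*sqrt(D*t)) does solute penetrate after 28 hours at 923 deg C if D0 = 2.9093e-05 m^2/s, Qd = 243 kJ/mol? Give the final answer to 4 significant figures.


Step 1: D = D0 * exp(-Qd/(R*T))
T = 1196.15 K
D = 2.9093e-05 * exp(-243e3 / (8.314 * 1196.15)) = 7.1096e-16 m^2/s
Step 2: L = 2*sqrt(D*t)
t = 28 h = 100800 s
L = 2*sqrt(7.1096e-16 * 100800) = 1.693e-05 m


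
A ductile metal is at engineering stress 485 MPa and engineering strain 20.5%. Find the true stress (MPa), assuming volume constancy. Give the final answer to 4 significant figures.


sigma_true = sigma_eng * (1 + epsilon_eng)
sigma_true = 485 * (1 + 0.205)
sigma_true = 584.4 MPa


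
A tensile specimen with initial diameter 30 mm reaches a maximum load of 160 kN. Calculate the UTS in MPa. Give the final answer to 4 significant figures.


A0 = pi*(d/2)^2 = pi*(30/2)^2 = 706.858 mm^2
UTS = F_max / A0 = 160*1000 / 706.858
UTS = 226.4 MPa


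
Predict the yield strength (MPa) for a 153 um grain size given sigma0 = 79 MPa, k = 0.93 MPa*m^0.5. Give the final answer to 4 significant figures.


sigma_y = sigma0 + k / sqrt(d)
d = 153 um = 1.53e-04 m
sigma_y = 79 + 0.93 / sqrt(1.53e-04)
sigma_y = 154.2 MPa


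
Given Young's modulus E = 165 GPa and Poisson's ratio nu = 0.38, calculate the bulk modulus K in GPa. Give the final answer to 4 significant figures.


K = E / (3*(1-2*nu))
K = 165 / (3*(1-2*0.38))
K = 229.2 GPa


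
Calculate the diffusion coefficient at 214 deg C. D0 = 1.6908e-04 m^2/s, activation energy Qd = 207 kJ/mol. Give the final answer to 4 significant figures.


D = D0 * exp(-Qd / (R*T))
T = 487.15 K
D = 1.6908e-04 * exp(-207e3 / (8.314 * 487.15))
D = 1.076e-26 m^2/s


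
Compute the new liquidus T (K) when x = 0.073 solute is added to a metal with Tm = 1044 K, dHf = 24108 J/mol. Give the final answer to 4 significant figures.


dT = R*Tm^2*x / dHf
dT = 8.314 * 1044^2 * 0.073 / 24108
dT = 27.4393 K
T_new = 1044 - 27.4393 = 1017 K


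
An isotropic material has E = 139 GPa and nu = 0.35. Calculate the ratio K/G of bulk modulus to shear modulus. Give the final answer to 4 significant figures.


G = E / (2*(1+nu))
G = 139 / (2*(1+0.35)) = 51.4815 GPa
K = E / (3*(1-2*nu))
K = 139 / (3*(1-2*0.35)) = 154.444 GPa
K/G = 154.444 / 51.4815 = 3


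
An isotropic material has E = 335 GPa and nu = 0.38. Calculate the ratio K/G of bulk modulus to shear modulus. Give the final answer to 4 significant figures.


G = E / (2*(1+nu))
G = 335 / (2*(1+0.38)) = 121.377 GPa
K = E / (3*(1-2*nu))
K = 335 / (3*(1-2*0.38)) = 465.278 GPa
K/G = 465.278 / 121.377 = 3.833


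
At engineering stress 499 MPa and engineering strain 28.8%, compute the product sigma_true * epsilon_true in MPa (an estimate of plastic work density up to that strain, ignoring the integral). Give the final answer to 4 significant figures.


sigma_true = sigma_eng * (1 + epsilon_eng)
sigma_true = 499 * (1 + 0.288) = 642.712 MPa
epsilon_true = ln(1 + epsilon_eng)
epsilon_true = ln(1 + 0.288) = 0.253091
sigma_true * epsilon_true = 642.712 * 0.253091 = 162.7 MPa


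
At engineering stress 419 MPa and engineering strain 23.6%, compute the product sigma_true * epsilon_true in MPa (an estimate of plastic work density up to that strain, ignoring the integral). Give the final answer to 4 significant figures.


sigma_true = sigma_eng * (1 + epsilon_eng)
sigma_true = 419 * (1 + 0.236) = 517.884 MPa
epsilon_true = ln(1 + epsilon_eng)
epsilon_true = ln(1 + 0.236) = 0.21188
sigma_true * epsilon_true = 517.884 * 0.21188 = 109.7 MPa


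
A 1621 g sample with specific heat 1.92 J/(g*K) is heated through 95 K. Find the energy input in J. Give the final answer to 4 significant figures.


Q = m * cp * dT
Q = 1621 * 1.92 * 95
Q = 295700 J


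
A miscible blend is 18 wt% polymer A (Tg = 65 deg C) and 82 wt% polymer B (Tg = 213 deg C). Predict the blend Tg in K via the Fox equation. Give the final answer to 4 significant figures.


1/Tg = w1/Tg1 + w2/Tg2 (in Kelvin)
Tg1 = 338.15 K, Tg2 = 486.15 K
1/Tg = 0.18/338.15 + 0.82/486.15
Tg = 450.6 K


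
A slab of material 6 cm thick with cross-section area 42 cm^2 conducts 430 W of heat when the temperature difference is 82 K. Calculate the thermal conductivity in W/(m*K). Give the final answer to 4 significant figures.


k = Q*L / (A*dT)
L = 0.06 m, A = 4.2e-03 m^2
k = 430 * 0.06 / (4.2e-03 * 82)
k = 74.91 W/(m*K)


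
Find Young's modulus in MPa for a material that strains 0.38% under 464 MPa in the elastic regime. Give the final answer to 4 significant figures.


E = sigma / epsilon
epsilon = 0.38% = 3.8e-03
E = 464 / 3.8e-03
E = 122100 MPa


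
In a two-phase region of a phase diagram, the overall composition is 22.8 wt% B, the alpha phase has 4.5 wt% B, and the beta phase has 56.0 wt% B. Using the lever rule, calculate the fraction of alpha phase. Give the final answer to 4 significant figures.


f_alpha = (C_beta - C0) / (C_beta - C_alpha)
f_alpha = (56.0 - 22.8) / (56.0 - 4.5)
f_alpha = 0.6447


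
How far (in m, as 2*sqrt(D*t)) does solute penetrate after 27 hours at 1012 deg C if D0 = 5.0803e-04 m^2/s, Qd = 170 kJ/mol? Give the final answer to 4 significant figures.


Step 1: D = D0 * exp(-Qd/(R*T))
T = 1285.15 K
D = 5.0803e-04 * exp(-170e3 / (8.314 * 1285.15)) = 6.25212e-11 m^2/s
Step 2: L = 2*sqrt(D*t)
t = 27 h = 97200 s
L = 2*sqrt(6.25212e-11 * 97200) = 4.93e-03 m


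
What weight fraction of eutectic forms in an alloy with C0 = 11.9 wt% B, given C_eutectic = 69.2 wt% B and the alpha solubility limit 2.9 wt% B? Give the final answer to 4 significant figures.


f_primary = (C_e - C0) / (C_e - C_alpha_max)
f_primary = (69.2 - 11.9) / (69.2 - 2.9)
f_primary = 0.864253
f_eutectic = 1 - 0.864253 = 0.1357


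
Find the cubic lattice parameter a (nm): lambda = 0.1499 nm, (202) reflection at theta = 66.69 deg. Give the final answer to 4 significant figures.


d = lambda / (2*sin(theta))
d = 0.1499 / (2*sin(66.69 deg))
d = 0.0816113 nm
a = d * sqrt(h^2+k^2+l^2) = 0.0816113 * sqrt(8)
a = 0.2308 nm


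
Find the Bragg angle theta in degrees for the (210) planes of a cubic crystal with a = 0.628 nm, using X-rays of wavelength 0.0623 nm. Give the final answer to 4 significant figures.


d = a / sqrt(h^2+k^2+l^2)
d = 0.628 / sqrt(5) = 0.28085 nm
lambda = 2*d*sin(theta)  =>  sin(theta) = lambda / (2*d)
sin(theta) = 0.0623 / (2 * 0.28085) = 0.110913
theta = 6.368 deg


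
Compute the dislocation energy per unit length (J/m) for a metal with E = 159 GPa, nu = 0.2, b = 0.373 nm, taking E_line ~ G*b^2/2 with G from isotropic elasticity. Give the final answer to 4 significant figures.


Step 1: G = E / (2*(1+nu))
G = 159 / (2*(1+0.2)) = 66.25 GPa = 6.625e+10 Pa
Step 2: E_line = G*b^2/2
b = 0.373 nm = 3.73e-10 m
E_line = 0.5 * 6.625e+10 * (3.73e-10)^2 = 4.609e-09 J/m


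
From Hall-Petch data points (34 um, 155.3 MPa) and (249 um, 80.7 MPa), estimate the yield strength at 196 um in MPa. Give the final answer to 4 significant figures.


sigma_y = sigma0 + k / sqrt(d)
1/sqrt(d1) = 1/sqrt(3.4e-05) = 171.499;  1/sqrt(d2) = 63.3724
k = (sigma1 - sigma2) / (1/sqrt(d1) - 1/sqrt(d2)) = (155.3 - 80.7) / (171.499 - 63.3724) = 0.689935 MPa*m^0.5
sigma0 = sigma1 - k/sqrt(d1) = 155.3 - 0.689935*171.499 = 36.9772 MPa
sigma_y(d3) = 36.9772 + 0.689935 / sqrt(1.96e-04) = 86.26 MPa


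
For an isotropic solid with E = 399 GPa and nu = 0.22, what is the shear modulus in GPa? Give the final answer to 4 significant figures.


G = E / (2*(1+nu))
G = 399 / (2*(1+0.22))
G = 163.5 GPa


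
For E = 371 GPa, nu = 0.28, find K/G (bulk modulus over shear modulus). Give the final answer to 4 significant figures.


G = E / (2*(1+nu))
G = 371 / (2*(1+0.28)) = 144.922 GPa
K = E / (3*(1-2*nu))
K = 371 / (3*(1-2*0.28)) = 281.061 GPa
K/G = 281.061 / 144.922 = 1.939


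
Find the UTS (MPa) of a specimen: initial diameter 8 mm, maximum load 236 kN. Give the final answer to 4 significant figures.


A0 = pi*(d/2)^2 = pi*(8/2)^2 = 50.2655 mm^2
UTS = F_max / A0 = 236*1000 / 50.2655
UTS = 4695 MPa


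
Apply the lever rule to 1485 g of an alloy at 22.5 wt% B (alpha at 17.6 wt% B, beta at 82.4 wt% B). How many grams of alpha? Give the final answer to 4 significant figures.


f_alpha = (C_beta - C0) / (C_beta - C_alpha)
f_alpha = (82.4 - 22.5) / (82.4 - 17.6) = 0.924383
m_alpha = f_alpha * m_total = 0.924383 * 1485 = 1373 g


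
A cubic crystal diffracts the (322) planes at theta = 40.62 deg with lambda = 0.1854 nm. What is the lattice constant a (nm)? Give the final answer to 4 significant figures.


d = lambda / (2*sin(theta))
d = 0.1854 / (2*sin(40.62 deg))
d = 0.142388 nm
a = d * sqrt(h^2+k^2+l^2) = 0.142388 * sqrt(17)
a = 0.5871 nm


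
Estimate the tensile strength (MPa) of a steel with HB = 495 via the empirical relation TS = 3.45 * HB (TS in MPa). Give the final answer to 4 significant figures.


TS (MPa) = 3.45 * HB
TS = 3.45 * 495
TS = 1708 MPa


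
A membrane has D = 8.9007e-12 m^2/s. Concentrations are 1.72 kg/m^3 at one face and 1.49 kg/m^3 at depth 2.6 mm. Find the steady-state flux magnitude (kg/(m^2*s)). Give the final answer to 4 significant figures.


J = -D * (dC/dx) = D * (C1 - C2) / dx
J = 8.9007e-12 * (1.72 - 1.49) / 2.6e-03
J = 7.874e-10 kg/(m^2*s)


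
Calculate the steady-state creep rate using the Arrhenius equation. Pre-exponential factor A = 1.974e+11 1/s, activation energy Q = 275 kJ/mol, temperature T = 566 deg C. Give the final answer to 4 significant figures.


rate = A * exp(-Q / (R*T))
T = 566 + 273.15 = 839.15 K
rate = 1.974e+11 * exp(-275e3 / (8.314 * 839.15))
rate = 1.502e-06 1/s


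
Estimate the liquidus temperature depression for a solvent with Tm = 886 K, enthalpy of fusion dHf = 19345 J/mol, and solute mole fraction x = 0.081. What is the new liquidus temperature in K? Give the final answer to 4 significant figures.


dT = R*Tm^2*x / dHf
dT = 8.314 * 886^2 * 0.081 / 19345
dT = 27.3271 K
T_new = 886 - 27.3271 = 858.7 K


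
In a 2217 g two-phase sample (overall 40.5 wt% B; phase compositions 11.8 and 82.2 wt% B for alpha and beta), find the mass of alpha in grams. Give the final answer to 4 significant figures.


f_alpha = (C_beta - C0) / (C_beta - C_alpha)
f_alpha = (82.2 - 40.5) / (82.2 - 11.8) = 0.59233
m_alpha = f_alpha * m_total = 0.59233 * 2217 = 1313 g


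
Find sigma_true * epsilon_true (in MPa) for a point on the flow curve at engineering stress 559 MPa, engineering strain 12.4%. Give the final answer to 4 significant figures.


sigma_true = sigma_eng * (1 + epsilon_eng)
sigma_true = 559 * (1 + 0.124) = 628.316 MPa
epsilon_true = ln(1 + epsilon_eng)
epsilon_true = ln(1 + 0.124) = 0.116894
sigma_true * epsilon_true = 628.316 * 0.116894 = 73.45 MPa


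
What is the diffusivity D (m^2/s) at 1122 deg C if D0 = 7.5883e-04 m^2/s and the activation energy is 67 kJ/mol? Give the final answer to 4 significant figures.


D = D0 * exp(-Qd / (R*T))
T = 1395.15 K
D = 7.5883e-04 * exp(-67e3 / (8.314 * 1395.15))
D = 2.353e-06 m^2/s


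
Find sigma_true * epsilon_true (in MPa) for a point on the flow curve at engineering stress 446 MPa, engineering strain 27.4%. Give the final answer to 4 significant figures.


sigma_true = sigma_eng * (1 + epsilon_eng)
sigma_true = 446 * (1 + 0.274) = 568.204 MPa
epsilon_true = ln(1 + epsilon_eng)
epsilon_true = ln(1 + 0.274) = 0.242162
sigma_true * epsilon_true = 568.204 * 0.242162 = 137.6 MPa


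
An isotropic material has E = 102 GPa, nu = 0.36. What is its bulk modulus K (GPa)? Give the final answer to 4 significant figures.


K = E / (3*(1-2*nu))
K = 102 / (3*(1-2*0.36))
K = 121.4 GPa


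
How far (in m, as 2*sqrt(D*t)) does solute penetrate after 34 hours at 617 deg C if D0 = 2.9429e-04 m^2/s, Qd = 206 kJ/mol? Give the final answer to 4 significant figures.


Step 1: D = D0 * exp(-Qd/(R*T))
T = 890.15 K
D = 2.9429e-04 * exp(-206e3 / (8.314 * 890.15)) = 2.39945e-16 m^2/s
Step 2: L = 2*sqrt(D*t)
t = 34 h = 122400 s
L = 2*sqrt(2.39945e-16 * 122400) = 1.084e-05 m


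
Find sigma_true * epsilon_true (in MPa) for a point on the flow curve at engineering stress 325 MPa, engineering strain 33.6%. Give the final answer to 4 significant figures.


sigma_true = sigma_eng * (1 + epsilon_eng)
sigma_true = 325 * (1 + 0.336) = 434.2 MPa
epsilon_true = ln(1 + epsilon_eng)
epsilon_true = ln(1 + 0.336) = 0.28968
sigma_true * epsilon_true = 434.2 * 0.28968 = 125.8 MPa


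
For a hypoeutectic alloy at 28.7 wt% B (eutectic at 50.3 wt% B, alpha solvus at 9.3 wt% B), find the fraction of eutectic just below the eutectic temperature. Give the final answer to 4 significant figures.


f_primary = (C_e - C0) / (C_e - C_alpha_max)
f_primary = (50.3 - 28.7) / (50.3 - 9.3)
f_primary = 0.526829
f_eutectic = 1 - 0.526829 = 0.4732


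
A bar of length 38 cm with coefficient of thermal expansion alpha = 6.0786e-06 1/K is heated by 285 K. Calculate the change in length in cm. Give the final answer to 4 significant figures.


dL = L0 * alpha * dT
dL = 38 * 6.0786e-06 * 285
dL = 0.06583 cm


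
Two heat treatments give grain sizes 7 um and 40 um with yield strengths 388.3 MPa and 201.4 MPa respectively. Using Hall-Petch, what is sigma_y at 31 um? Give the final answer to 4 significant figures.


sigma_y = sigma0 + k / sqrt(d)
1/sqrt(d1) = 1/sqrt(7e-06) = 377.964;  1/sqrt(d2) = 158.114
k = (sigma1 - sigma2) / (1/sqrt(d1) - 1/sqrt(d2)) = (388.3 - 201.4) / (377.964 - 158.114) = 0.850123 MPa*m^0.5
sigma0 = sigma1 - k/sqrt(d1) = 388.3 - 0.850123*377.964 = 66.9838 MPa
sigma_y(d3) = 66.9838 + 0.850123 / sqrt(3.1e-05) = 219.7 MPa


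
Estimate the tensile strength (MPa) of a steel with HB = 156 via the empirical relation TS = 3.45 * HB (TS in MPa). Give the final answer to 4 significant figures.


TS (MPa) = 3.45 * HB
TS = 3.45 * 156
TS = 538.2 MPa


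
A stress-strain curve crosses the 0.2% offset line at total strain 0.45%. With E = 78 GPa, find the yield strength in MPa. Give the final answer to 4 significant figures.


Offset strain = 0.002
Elastic strain at yield = total_strain - offset = 4.5e-03 - 0.002 = 2.5e-03
sigma_y = E * elastic_strain = 78000 * 2.5e-03
sigma_y = 195 MPa


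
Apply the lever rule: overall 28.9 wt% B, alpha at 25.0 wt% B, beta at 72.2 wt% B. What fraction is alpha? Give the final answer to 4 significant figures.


f_alpha = (C_beta - C0) / (C_beta - C_alpha)
f_alpha = (72.2 - 28.9) / (72.2 - 25.0)
f_alpha = 0.9174


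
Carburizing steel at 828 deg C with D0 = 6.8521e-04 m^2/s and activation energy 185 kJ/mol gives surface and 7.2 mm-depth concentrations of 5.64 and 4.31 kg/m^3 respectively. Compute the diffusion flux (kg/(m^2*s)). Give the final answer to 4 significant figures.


Step 1: D = D0 * exp(-Qd/(R*T))
T = 828 + 273.15 = 1101.15 K
D = 6.8521e-04 * exp(-185e3 / (8.314 * 1101.15)) = 1.14753e-12 m^2/s
Step 2: J = D * (C1 - C2) / dx
J = 1.14753e-12 * (5.64 - 4.31) / 7.2e-03
J = 2.12e-10 kg/(m^2*s)


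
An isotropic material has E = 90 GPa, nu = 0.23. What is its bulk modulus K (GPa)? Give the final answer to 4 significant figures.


K = E / (3*(1-2*nu))
K = 90 / (3*(1-2*0.23))
K = 55.56 GPa


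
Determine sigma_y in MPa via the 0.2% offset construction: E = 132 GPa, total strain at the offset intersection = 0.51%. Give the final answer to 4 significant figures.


Offset strain = 0.002
Elastic strain at yield = total_strain - offset = 5.1e-03 - 0.002 = 3.1e-03
sigma_y = E * elastic_strain = 132000 * 3.1e-03
sigma_y = 409.2 MPa


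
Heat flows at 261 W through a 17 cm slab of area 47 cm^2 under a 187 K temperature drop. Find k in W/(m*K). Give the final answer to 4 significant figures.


k = Q*L / (A*dT)
L = 0.17 m, A = 4.7e-03 m^2
k = 261 * 0.17 / (4.7e-03 * 187)
k = 50.48 W/(m*K)


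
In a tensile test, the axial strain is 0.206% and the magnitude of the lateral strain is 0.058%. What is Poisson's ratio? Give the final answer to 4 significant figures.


nu = -epsilon_lat / epsilon_axial
Lateral strain is contraction (negative), so using magnitudes:
nu = 0.058 / 0.206
nu = 0.2816


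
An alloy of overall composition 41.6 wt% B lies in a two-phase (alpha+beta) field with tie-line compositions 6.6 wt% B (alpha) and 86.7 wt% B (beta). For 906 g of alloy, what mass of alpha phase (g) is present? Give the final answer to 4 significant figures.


f_alpha = (C_beta - C0) / (C_beta - C_alpha)
f_alpha = (86.7 - 41.6) / (86.7 - 6.6) = 0.563046
m_alpha = f_alpha * m_total = 0.563046 * 906 = 510.1 g


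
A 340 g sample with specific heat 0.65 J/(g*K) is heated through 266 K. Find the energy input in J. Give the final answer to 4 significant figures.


Q = m * cp * dT
Q = 340 * 0.65 * 266
Q = 58790 J


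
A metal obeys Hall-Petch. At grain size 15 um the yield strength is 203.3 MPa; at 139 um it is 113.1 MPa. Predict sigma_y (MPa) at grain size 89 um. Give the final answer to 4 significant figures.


sigma_y = sigma0 + k / sqrt(d)
1/sqrt(d1) = 1/sqrt(1.5e-05) = 258.199;  1/sqrt(d2) = 84.8189
k = (sigma1 - sigma2) / (1/sqrt(d1) - 1/sqrt(d2)) = (203.3 - 113.1) / (258.199 - 84.8189) = 0.520245 MPa*m^0.5
sigma0 = sigma1 - k/sqrt(d1) = 203.3 - 0.520245*258.199 = 68.9734 MPa
sigma_y(d3) = 68.9734 + 0.520245 / sqrt(8.9e-05) = 124.1 MPa


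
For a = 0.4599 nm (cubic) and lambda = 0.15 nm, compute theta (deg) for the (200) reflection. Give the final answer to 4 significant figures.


d = a / sqrt(h^2+k^2+l^2)
d = 0.4599 / sqrt(4) = 0.22995 nm
lambda = 2*d*sin(theta)  =>  sin(theta) = lambda / (2*d)
sin(theta) = 0.15 / (2 * 0.22995) = 0.326158
theta = 19.04 deg


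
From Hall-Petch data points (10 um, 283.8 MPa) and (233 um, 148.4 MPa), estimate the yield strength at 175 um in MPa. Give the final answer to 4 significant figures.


sigma_y = sigma0 + k / sqrt(d)
1/sqrt(d1) = 1/sqrt(1e-05) = 316.228;  1/sqrt(d2) = 65.5122
k = (sigma1 - sigma2) / (1/sqrt(d1) - 1/sqrt(d2)) = (283.8 - 148.4) / (316.228 - 65.5122) = 0.540054 MPa*m^0.5
sigma0 = sigma1 - k/sqrt(d1) = 283.8 - 0.540054*316.228 = 113.02 MPa
sigma_y(d3) = 113.02 + 0.540054 / sqrt(1.75e-04) = 153.8 MPa


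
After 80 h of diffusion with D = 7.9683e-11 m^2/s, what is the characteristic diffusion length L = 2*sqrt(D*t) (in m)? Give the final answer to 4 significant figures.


t = 80 hr = 288000 s
Diffusion length = 2*sqrt(D*t)
= 2*sqrt(7.9683e-11 * 288000)
= 9.581e-03 m


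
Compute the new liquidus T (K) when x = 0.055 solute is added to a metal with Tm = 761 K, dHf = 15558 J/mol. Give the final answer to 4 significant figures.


dT = R*Tm^2*x / dHf
dT = 8.314 * 761^2 * 0.055 / 15558
dT = 17.0211 K
T_new = 761 - 17.0211 = 744 K


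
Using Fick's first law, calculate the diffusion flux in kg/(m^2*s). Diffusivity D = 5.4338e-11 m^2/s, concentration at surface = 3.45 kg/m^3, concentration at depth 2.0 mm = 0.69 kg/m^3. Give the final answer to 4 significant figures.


J = -D * (dC/dx) = D * (C1 - C2) / dx
J = 5.4338e-11 * (3.45 - 0.69) / 2e-03
J = 7.499e-08 kg/(m^2*s)


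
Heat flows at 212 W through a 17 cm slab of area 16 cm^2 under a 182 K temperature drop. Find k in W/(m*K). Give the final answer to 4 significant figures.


k = Q*L / (A*dT)
L = 0.17 m, A = 1.6e-03 m^2
k = 212 * 0.17 / (1.6e-03 * 182)
k = 123.8 W/(m*K)


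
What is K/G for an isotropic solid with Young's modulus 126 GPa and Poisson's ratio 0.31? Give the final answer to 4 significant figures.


G = E / (2*(1+nu))
G = 126 / (2*(1+0.31)) = 48.0916 GPa
K = E / (3*(1-2*nu))
K = 126 / (3*(1-2*0.31)) = 110.526 GPa
K/G = 110.526 / 48.0916 = 2.298


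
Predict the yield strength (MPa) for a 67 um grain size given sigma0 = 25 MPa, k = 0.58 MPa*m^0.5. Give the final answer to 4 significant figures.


sigma_y = sigma0 + k / sqrt(d)
d = 67 um = 6.7e-05 m
sigma_y = 25 + 0.58 / sqrt(6.7e-05)
sigma_y = 95.86 MPa


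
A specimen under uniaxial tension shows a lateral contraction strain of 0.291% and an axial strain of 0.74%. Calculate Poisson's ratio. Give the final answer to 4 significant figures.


nu = -epsilon_lat / epsilon_axial
Lateral strain is contraction (negative), so using magnitudes:
nu = 0.291 / 0.74
nu = 0.3932


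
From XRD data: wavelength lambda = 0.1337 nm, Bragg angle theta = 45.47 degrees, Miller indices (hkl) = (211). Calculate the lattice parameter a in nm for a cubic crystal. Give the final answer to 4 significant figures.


d = lambda / (2*sin(theta))
d = 0.1337 / (2*sin(45.47 deg))
d = 0.0937741 nm
a = d * sqrt(h^2+k^2+l^2) = 0.0937741 * sqrt(6)
a = 0.2297 nm


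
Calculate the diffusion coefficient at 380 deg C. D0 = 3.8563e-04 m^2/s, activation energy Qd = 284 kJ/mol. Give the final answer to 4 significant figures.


D = D0 * exp(-Qd / (R*T))
T = 653.15 K
D = 3.8563e-04 * exp(-284e3 / (8.314 * 653.15))
D = 7.463e-27 m^2/s


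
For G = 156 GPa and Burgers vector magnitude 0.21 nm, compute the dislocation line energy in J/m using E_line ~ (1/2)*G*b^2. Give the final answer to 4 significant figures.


E = G*b^2/2
b = 0.21 nm = 2.1e-10 m
G = 156 GPa = 1.56e+11 Pa
E = 0.5 * 1.56e+11 * (2.1e-10)^2
E = 3.44e-09 J/m


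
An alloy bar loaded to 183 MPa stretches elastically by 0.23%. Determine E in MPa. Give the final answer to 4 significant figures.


E = sigma / epsilon
epsilon = 0.23% = 2.3e-03
E = 183 / 2.3e-03
E = 79570 MPa


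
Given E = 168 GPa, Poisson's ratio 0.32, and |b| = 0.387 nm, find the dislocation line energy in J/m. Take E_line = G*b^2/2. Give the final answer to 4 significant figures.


Step 1: G = E / (2*(1+nu))
G = 168 / (2*(1+0.32)) = 63.6364 GPa = 6.36364e+10 Pa
Step 2: E_line = G*b^2/2
b = 0.387 nm = 3.87e-10 m
E_line = 0.5 * 6.36364e+10 * (3.87e-10)^2 = 4.765e-09 J/m


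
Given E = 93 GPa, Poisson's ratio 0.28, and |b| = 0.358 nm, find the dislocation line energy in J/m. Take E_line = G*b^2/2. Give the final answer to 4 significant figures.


Step 1: G = E / (2*(1+nu))
G = 93 / (2*(1+0.28)) = 36.3281 GPa = 3.63281e+10 Pa
Step 2: E_line = G*b^2/2
b = 0.358 nm = 3.58e-10 m
E_line = 0.5 * 3.63281e+10 * (3.58e-10)^2 = 2.328e-09 J/m


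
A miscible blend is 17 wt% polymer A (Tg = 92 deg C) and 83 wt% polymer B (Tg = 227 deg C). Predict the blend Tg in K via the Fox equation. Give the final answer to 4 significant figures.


1/Tg = w1/Tg1 + w2/Tg2 (in Kelvin)
Tg1 = 365.15 K, Tg2 = 500.15 K
1/Tg = 0.17/365.15 + 0.83/500.15
Tg = 470.6 K


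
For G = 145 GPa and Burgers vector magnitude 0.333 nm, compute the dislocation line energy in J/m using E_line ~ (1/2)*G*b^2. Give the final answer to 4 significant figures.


E = G*b^2/2
b = 0.333 nm = 3.33e-10 m
G = 145 GPa = 1.45e+11 Pa
E = 0.5 * 1.45e+11 * (3.33e-10)^2
E = 8.039e-09 J/m


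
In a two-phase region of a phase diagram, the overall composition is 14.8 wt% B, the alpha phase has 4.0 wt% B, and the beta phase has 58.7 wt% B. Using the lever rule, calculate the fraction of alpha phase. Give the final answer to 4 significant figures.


f_alpha = (C_beta - C0) / (C_beta - C_alpha)
f_alpha = (58.7 - 14.8) / (58.7 - 4.0)
f_alpha = 0.8026


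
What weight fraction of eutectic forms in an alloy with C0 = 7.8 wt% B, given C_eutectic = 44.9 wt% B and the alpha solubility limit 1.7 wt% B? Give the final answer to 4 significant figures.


f_primary = (C_e - C0) / (C_e - C_alpha_max)
f_primary = (44.9 - 7.8) / (44.9 - 1.7)
f_primary = 0.858796
f_eutectic = 1 - 0.858796 = 0.1412


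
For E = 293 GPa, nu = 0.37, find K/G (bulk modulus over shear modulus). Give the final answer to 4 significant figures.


G = E / (2*(1+nu))
G = 293 / (2*(1+0.37)) = 106.934 GPa
K = E / (3*(1-2*nu))
K = 293 / (3*(1-2*0.37)) = 375.641 GPa
K/G = 375.641 / 106.934 = 3.513


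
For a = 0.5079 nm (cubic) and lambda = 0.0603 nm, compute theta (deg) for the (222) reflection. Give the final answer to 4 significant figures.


d = a / sqrt(h^2+k^2+l^2)
d = 0.5079 / sqrt(12) = 0.146618 nm
lambda = 2*d*sin(theta)  =>  sin(theta) = lambda / (2*d)
sin(theta) = 0.0603 / (2 * 0.146618) = 0.205636
theta = 11.87 deg


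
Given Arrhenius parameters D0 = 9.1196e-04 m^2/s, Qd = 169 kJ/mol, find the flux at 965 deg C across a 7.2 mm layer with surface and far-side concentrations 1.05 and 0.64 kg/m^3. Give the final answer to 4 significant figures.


Step 1: D = D0 * exp(-Qd/(R*T))
T = 965 + 273.15 = 1238.15 K
D = 9.1196e-04 * exp(-169e3 / (8.314 * 1238.15)) = 6.76091e-11 m^2/s
Step 2: J = D * (C1 - C2) / dx
J = 6.76091e-11 * (1.05 - 0.64) / 7.2e-03
J = 3.85e-09 kg/(m^2*s)


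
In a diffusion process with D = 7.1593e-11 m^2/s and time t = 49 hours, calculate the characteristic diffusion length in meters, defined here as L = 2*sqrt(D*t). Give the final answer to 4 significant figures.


t = 49 hr = 176400 s
Diffusion length = 2*sqrt(D*t)
= 2*sqrt(7.1593e-11 * 176400)
= 7.107e-03 m


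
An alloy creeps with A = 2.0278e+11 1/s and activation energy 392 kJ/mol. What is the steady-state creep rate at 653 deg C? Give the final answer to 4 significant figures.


rate = A * exp(-Q / (R*T))
T = 653 + 273.15 = 926.15 K
rate = 2.0278e+11 * exp(-392e3 / (8.314 * 926.15))
rate = 1.576e-11 1/s


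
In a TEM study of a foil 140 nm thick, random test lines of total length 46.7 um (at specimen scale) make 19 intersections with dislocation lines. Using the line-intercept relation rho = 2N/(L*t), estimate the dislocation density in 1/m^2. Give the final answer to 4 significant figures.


rho = 2N / (L * t)
L = 46.7 um = 4.67e-05 m, t = 140 nm = 1.4e-07 m
rho = 2 * 19 / (4.67e-05 * 1.4e-07)
rho = 5.812e+12 1/m^2


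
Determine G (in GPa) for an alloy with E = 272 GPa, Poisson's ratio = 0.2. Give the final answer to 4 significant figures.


G = E / (2*(1+nu))
G = 272 / (2*(1+0.2))
G = 113.3 GPa


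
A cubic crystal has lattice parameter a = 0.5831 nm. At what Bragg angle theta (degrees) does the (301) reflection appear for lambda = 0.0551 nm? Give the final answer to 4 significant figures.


d = a / sqrt(h^2+k^2+l^2)
d = 0.5831 / sqrt(10) = 0.184392 nm
lambda = 2*d*sin(theta)  =>  sin(theta) = lambda / (2*d)
sin(theta) = 0.0551 / (2 * 0.184392) = 0.14941
theta = 8.593 deg


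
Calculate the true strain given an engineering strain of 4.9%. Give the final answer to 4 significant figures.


epsilon_true = ln(1 + epsilon_eng)
epsilon_true = ln(1 + 0.049)
epsilon_true = 0.04784


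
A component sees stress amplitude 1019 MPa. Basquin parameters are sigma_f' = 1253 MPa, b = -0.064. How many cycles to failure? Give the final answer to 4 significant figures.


sigma_a = sigma_f' * (2*Nf)^b
2*Nf = (sigma_a / sigma_f')^(1/b)
2*Nf = (1019 / 1253)^(1/-0.064)
2*Nf = 25.2792
Nf = 12.64 cycles


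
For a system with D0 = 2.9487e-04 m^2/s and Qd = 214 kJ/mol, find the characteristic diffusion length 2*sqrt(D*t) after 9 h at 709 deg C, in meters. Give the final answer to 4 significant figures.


Step 1: D = D0 * exp(-Qd/(R*T))
T = 982.15 K
D = 2.9487e-04 * exp(-214e3 / (8.314 * 982.15)) = 1.22419e-15 m^2/s
Step 2: L = 2*sqrt(D*t)
t = 9 h = 32400 s
L = 2*sqrt(1.22419e-15 * 32400) = 1.26e-05 m


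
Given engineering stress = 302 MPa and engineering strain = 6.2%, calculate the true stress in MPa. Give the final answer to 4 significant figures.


sigma_true = sigma_eng * (1 + epsilon_eng)
sigma_true = 302 * (1 + 0.062)
sigma_true = 320.7 MPa


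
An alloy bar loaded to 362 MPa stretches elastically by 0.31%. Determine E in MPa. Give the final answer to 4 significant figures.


E = sigma / epsilon
epsilon = 0.31% = 3.1e-03
E = 362 / 3.1e-03
E = 116800 MPa


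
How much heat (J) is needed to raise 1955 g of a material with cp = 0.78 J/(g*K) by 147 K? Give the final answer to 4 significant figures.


Q = m * cp * dT
Q = 1955 * 0.78 * 147
Q = 224200 J


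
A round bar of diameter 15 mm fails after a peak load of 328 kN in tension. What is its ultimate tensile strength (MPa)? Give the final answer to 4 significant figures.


A0 = pi*(d/2)^2 = pi*(15/2)^2 = 176.715 mm^2
UTS = F_max / A0 = 328*1000 / 176.715
UTS = 1856 MPa


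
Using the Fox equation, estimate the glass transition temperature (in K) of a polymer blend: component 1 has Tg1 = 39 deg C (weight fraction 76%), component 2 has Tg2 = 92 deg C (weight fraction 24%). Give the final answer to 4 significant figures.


1/Tg = w1/Tg1 + w2/Tg2 (in Kelvin)
Tg1 = 312.15 K, Tg2 = 365.15 K
1/Tg = 0.76/312.15 + 0.24/365.15
Tg = 323.4 K


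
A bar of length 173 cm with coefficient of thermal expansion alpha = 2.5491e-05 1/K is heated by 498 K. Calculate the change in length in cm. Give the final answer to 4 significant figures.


dL = L0 * alpha * dT
dL = 173 * 2.5491e-05 * 498
dL = 2.196 cm


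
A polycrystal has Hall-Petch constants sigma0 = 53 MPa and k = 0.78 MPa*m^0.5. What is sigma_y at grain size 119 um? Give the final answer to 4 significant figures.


sigma_y = sigma0 + k / sqrt(d)
d = 119 um = 1.19e-04 m
sigma_y = 53 + 0.78 / sqrt(1.19e-04)
sigma_y = 124.5 MPa


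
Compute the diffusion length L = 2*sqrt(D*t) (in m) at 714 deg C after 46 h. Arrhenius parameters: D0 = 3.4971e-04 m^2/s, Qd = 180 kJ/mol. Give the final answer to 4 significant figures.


Step 1: D = D0 * exp(-Qd/(R*T))
T = 987.15 K
D = 3.4971e-04 * exp(-180e3 / (8.314 * 987.15)) = 1.04409e-13 m^2/s
Step 2: L = 2*sqrt(D*t)
t = 46 h = 165600 s
L = 2*sqrt(1.04409e-13 * 165600) = 2.63e-04 m


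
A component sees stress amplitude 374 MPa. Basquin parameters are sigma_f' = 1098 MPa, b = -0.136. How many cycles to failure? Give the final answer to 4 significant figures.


sigma_a = sigma_f' * (2*Nf)^b
2*Nf = (sigma_a / sigma_f')^(1/b)
2*Nf = (374 / 1098)^(1/-0.136)
2*Nf = 2749.14
Nf = 1375 cycles


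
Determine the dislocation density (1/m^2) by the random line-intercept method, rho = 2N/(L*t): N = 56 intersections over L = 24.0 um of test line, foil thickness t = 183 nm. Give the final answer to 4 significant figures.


rho = 2N / (L * t)
L = 24.0 um = 2.4e-05 m, t = 183 nm = 1.83e-07 m
rho = 2 * 56 / (2.4e-05 * 1.83e-07)
rho = 2.55e+13 1/m^2


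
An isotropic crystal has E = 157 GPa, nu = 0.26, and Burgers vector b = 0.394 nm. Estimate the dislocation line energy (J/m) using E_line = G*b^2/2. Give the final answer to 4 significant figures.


Step 1: G = E / (2*(1+nu))
G = 157 / (2*(1+0.26)) = 62.3016 GPa = 6.23016e+10 Pa
Step 2: E_line = G*b^2/2
b = 0.394 nm = 3.94e-10 m
E_line = 0.5 * 6.23016e+10 * (3.94e-10)^2 = 4.836e-09 J/m


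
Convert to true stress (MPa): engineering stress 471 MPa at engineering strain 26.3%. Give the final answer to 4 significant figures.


sigma_true = sigma_eng * (1 + epsilon_eng)
sigma_true = 471 * (1 + 0.263)
sigma_true = 594.9 MPa


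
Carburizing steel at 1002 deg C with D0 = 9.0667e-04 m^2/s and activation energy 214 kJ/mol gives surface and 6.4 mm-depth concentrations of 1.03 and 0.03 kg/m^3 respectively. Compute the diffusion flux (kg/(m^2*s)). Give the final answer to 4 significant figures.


Step 1: D = D0 * exp(-Qd/(R*T))
T = 1002 + 273.15 = 1275.15 K
D = 9.0667e-04 * exp(-214e3 / (8.314 * 1275.15)) = 1.55217e-12 m^2/s
Step 2: J = D * (C1 - C2) / dx
J = 1.55217e-12 * (1.03 - 0.03) / 6.4e-03
J = 2.425e-10 kg/(m^2*s)


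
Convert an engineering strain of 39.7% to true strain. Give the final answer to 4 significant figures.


epsilon_true = ln(1 + epsilon_eng)
epsilon_true = ln(1 + 0.397)
epsilon_true = 0.3343


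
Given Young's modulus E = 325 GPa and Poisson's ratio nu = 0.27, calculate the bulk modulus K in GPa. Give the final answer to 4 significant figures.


K = E / (3*(1-2*nu))
K = 325 / (3*(1-2*0.27))
K = 235.5 GPa


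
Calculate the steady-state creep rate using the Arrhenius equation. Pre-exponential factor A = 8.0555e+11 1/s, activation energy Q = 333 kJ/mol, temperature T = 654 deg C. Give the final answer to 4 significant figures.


rate = A * exp(-Q / (R*T))
T = 654 + 273.15 = 927.15 K
rate = 8.0555e+11 * exp(-333e3 / (8.314 * 927.15))
rate = 1.395e-07 1/s


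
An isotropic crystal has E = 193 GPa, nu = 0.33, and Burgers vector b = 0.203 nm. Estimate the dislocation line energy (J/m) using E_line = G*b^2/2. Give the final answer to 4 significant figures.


Step 1: G = E / (2*(1+nu))
G = 193 / (2*(1+0.33)) = 72.5564 GPa = 7.25564e+10 Pa
Step 2: E_line = G*b^2/2
b = 0.203 nm = 2.03e-10 m
E_line = 0.5 * 7.25564e+10 * (2.03e-10)^2 = 1.495e-09 J/m


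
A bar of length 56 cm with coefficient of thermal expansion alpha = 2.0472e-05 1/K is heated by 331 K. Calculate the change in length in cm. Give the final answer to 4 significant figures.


dL = L0 * alpha * dT
dL = 56 * 2.0472e-05 * 331
dL = 0.3795 cm


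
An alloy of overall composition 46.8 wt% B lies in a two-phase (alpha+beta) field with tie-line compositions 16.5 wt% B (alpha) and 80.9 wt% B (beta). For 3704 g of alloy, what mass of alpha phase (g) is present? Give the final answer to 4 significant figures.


f_alpha = (C_beta - C0) / (C_beta - C_alpha)
f_alpha = (80.9 - 46.8) / (80.9 - 16.5) = 0.529503
m_alpha = f_alpha * m_total = 0.529503 * 3704 = 1961 g


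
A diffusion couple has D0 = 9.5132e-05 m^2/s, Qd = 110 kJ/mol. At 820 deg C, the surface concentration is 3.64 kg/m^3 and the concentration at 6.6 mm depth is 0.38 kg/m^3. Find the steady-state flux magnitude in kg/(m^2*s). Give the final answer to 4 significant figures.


Step 1: D = D0 * exp(-Qd/(R*T))
T = 820 + 273.15 = 1093.15 K
D = 9.5132e-05 * exp(-110e3 / (8.314 * 1093.15)) = 5.27158e-10 m^2/s
Step 2: J = D * (C1 - C2) / dx
J = 5.27158e-10 * (3.64 - 0.38) / 6.6e-03
J = 2.604e-07 kg/(m^2*s)


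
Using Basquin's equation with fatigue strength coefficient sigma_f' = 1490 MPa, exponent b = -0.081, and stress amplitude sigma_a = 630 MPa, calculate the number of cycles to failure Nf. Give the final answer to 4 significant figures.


sigma_a = sigma_f' * (2*Nf)^b
2*Nf = (sigma_a / sigma_f')^(1/b)
2*Nf = (630 / 1490)^(1/-0.081)
2*Nf = 41245.8
Nf = 20620 cycles


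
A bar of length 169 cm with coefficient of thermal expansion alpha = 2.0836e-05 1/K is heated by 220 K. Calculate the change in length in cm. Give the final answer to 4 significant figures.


dL = L0 * alpha * dT
dL = 169 * 2.0836e-05 * 220
dL = 0.7747 cm


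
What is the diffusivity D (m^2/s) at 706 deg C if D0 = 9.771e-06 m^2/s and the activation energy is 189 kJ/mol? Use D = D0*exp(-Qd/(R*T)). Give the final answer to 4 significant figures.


D = D0 * exp(-Qd / (R*T))
T = 979.15 K
D = 9.771e-06 * exp(-189e3 / (8.314 * 979.15))
D = 8.072e-16 m^2/s


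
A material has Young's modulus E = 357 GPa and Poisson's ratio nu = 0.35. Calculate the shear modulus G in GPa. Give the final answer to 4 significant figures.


G = E / (2*(1+nu))
G = 357 / (2*(1+0.35))
G = 132.2 GPa


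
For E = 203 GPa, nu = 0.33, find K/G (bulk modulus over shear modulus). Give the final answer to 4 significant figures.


G = E / (2*(1+nu))
G = 203 / (2*(1+0.33)) = 76.3158 GPa
K = E / (3*(1-2*nu))
K = 203 / (3*(1-2*0.33)) = 199.02 GPa
K/G = 199.02 / 76.3158 = 2.608


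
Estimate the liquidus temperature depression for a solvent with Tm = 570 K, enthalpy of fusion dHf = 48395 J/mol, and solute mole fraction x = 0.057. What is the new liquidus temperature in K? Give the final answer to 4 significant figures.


dT = R*Tm^2*x / dHf
dT = 8.314 * 570^2 * 0.057 / 48395
dT = 3.18152 K
T_new = 570 - 3.18152 = 566.8 K


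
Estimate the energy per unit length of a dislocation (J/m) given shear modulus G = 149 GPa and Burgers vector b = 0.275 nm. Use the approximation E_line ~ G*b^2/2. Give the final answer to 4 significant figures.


E = G*b^2/2
b = 0.275 nm = 2.75e-10 m
G = 149 GPa = 1.49e+11 Pa
E = 0.5 * 1.49e+11 * (2.75e-10)^2
E = 5.634e-09 J/m


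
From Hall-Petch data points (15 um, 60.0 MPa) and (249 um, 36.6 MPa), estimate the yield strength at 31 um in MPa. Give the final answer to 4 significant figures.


sigma_y = sigma0 + k / sqrt(d)
1/sqrt(d1) = 1/sqrt(1.5e-05) = 258.199;  1/sqrt(d2) = 63.3724
k = (sigma1 - sigma2) / (1/sqrt(d1) - 1/sqrt(d2)) = (60.0 - 36.6) / (258.199 - 63.3724) = 0.120107 MPa*m^0.5
sigma0 = sigma1 - k/sqrt(d1) = 60.0 - 0.120107*258.199 = 28.9885 MPa
sigma_y(d3) = 28.9885 + 0.120107 / sqrt(3.1e-05) = 50.56 MPa


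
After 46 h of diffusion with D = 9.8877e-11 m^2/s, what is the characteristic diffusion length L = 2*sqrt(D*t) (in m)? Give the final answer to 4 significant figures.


t = 46 hr = 165600 s
Diffusion length = 2*sqrt(D*t)
= 2*sqrt(9.8877e-11 * 165600)
= 8.093e-03 m


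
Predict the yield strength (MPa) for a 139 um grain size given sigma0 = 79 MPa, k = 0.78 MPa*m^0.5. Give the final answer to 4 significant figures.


sigma_y = sigma0 + k / sqrt(d)
d = 139 um = 1.39e-04 m
sigma_y = 79 + 0.78 / sqrt(1.39e-04)
sigma_y = 145.2 MPa


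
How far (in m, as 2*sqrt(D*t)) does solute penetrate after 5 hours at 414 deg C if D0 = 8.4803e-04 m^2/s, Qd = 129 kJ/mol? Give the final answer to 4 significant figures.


Step 1: D = D0 * exp(-Qd/(R*T))
T = 687.15 K
D = 8.4803e-04 * exp(-129e3 / (8.314 * 687.15)) = 1.32418e-13 m^2/s
Step 2: L = 2*sqrt(D*t)
t = 5 h = 18000 s
L = 2*sqrt(1.32418e-13 * 18000) = 9.764e-05 m


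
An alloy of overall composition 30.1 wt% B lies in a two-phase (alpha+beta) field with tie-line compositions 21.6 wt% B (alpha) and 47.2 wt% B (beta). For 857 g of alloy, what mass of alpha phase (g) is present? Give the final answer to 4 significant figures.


f_alpha = (C_beta - C0) / (C_beta - C_alpha)
f_alpha = (47.2 - 30.1) / (47.2 - 21.6) = 0.667969
m_alpha = f_alpha * m_total = 0.667969 * 857 = 572.4 g


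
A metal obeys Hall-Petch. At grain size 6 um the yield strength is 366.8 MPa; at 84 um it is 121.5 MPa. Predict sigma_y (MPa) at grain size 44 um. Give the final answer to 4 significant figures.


sigma_y = sigma0 + k / sqrt(d)
1/sqrt(d1) = 1/sqrt(6e-06) = 408.248;  1/sqrt(d2) = 109.109
k = (sigma1 - sigma2) / (1/sqrt(d1) - 1/sqrt(d2)) = (366.8 - 121.5) / (408.248 - 109.109) = 0.820019 MPa*m^0.5
sigma0 = sigma1 - k/sqrt(d1) = 366.8 - 0.820019*408.248 = 32.0286 MPa
sigma_y(d3) = 32.0286 + 0.820019 / sqrt(4.4e-05) = 155.7 MPa


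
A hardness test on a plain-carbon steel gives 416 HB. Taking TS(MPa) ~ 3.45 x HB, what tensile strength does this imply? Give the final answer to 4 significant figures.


TS (MPa) = 3.45 * HB
TS = 3.45 * 416
TS = 1435 MPa


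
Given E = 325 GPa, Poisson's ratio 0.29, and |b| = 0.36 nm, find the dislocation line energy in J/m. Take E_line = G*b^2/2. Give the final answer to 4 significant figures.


Step 1: G = E / (2*(1+nu))
G = 325 / (2*(1+0.29)) = 125.969 GPa = 1.25969e+11 Pa
Step 2: E_line = G*b^2/2
b = 0.36 nm = 3.6e-10 m
E_line = 0.5 * 1.25969e+11 * (3.6e-10)^2 = 8.163e-09 J/m


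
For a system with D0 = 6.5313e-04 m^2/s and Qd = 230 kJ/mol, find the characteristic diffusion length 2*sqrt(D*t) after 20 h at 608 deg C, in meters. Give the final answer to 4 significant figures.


Step 1: D = D0 * exp(-Qd/(R*T))
T = 881.15 K
D = 6.5313e-04 * exp(-230e3 / (8.314 * 881.15)) = 1.51387e-17 m^2/s
Step 2: L = 2*sqrt(D*t)
t = 20 h = 72000 s
L = 2*sqrt(1.51387e-17 * 72000) = 2.088e-06 m
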